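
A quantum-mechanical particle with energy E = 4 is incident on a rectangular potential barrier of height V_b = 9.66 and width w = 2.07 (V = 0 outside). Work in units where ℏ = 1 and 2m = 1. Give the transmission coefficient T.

E < V_b: inside the barrier ψ ∝ e^{±κx} with κ = √(2m(V_b − E))/ℏ = 2.379.
κw = 4.925, sinh(κw) = 68.82.
The exact tunnelling result is T⁻¹ = 1 + V_b² sinh²(κw) / [4E(V_b − E)] = 4881, so T = 0.000205.

T = 0.000205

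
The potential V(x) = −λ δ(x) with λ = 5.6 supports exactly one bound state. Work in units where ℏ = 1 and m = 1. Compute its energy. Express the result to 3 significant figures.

E = -15.7

For x ≠ 0 the bound state is ψ ∝ e^{−κ|x|}; integrating the TISE across the delta gives the cusp condition 2κ = 2mλ/ℏ², so κ = 5.600.
Then E = −ℏ²κ²/(2m) = −mλ²/(2ℏ²) = -15.68.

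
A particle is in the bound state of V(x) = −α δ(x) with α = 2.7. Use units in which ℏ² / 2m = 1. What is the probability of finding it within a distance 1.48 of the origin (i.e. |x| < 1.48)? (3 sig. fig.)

P = 0.982

The normalised bound state is ψ = √κ e^{−κ|x|} with κ = mα/ℏ² = 1.350.
P(|x| < d) = ∫_{−d}^{d} κ e^{−2κ|x|} dx = 1 − e^{−2κd} = 1 − e^{−3.996} = 0.9816.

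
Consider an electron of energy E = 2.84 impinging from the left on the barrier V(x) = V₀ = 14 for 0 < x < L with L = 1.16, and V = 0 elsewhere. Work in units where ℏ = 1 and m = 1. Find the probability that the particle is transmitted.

E < V₀: inside the barrier ψ ∝ e^{±κx} with κ = √(2m(V₀ − E))/ℏ = 4.724.
κL = 5.480, sinh(κL) = 120.0.
The exact tunnelling result is T⁻¹ = 1 + V₀² sinh²(κL) / [4E(V₀ − E)] = 22250, so T = 0.0000449.

T = 0.0000449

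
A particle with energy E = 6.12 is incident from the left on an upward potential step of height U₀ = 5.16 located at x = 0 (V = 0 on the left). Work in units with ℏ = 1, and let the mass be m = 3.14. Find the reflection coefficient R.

R = 0.187

The wavenumbers are k₁ = √(2mE)/ℏ = 6.199 on the left and k₂ = √(2m(E − U₀))/ℏ = 2.455 on the right.
Matching ψ and ψ′ at x = 0 gives r = (k₁ − k₂)/(k₁ + k₂), so R = r² = 0.1871 and T = 1 − R = 0.8129.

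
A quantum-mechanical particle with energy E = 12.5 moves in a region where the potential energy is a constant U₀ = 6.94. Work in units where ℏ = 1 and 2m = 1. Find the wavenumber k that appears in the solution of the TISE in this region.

k = 2.36

With E > U₀ the solution is oscillatory, ψ ∝ e^{±ikx} with k = √(2m(E − U₀))/ℏ.
k = √(2 × 0.5 × 5.56) = 2.358.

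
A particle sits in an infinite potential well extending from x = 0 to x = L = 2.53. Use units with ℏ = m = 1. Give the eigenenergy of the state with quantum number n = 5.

Requiring ψ(0) = ψ(L) = 0 quantises k = nπ/L, hence E_n = ℏ²k²/2m = n²π²ℏ²/(2mL²).
E_5 = 5² × π² / (2 × 1 × 2.53²) = 19.27.

E = 19.3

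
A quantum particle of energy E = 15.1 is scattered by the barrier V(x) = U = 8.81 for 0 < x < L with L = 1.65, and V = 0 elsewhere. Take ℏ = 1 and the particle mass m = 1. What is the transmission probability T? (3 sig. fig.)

Above the barrier the interior wavenumber is k₂ = √(2m(E − U))/ℏ = 3.547, giving phase k₂L = 5.852.
T = [1 + U² sin²(k₂L) / (4E(E − U))]⁻¹ = 1/1.036 = 0.966.

T = 0.966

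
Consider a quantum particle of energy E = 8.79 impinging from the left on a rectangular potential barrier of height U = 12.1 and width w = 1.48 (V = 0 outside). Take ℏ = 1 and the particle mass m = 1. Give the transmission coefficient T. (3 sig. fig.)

T = 0.00157

E < U: inside the barrier ψ ∝ e^{±κx} with κ = √(2m(U − E))/ℏ = 2.573.
κw = 3.808, sinh(κw) = 22.52.
Matching ψ, ψ′ at both faces gives T = [1 + U² sinh²(κw) / (4E(U − E))]⁻¹ = 1/638.9 = 0.00157.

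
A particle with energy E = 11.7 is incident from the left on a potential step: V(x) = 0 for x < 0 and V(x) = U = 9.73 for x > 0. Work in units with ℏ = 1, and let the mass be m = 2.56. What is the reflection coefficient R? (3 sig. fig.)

R = 0.175

The wavenumbers are k₁ = √(2mE)/ℏ = 7.740 on the left and k₂ = √(2m(E − U))/ℏ = 3.176 on the right.
Matching ψ and ψ′ at x = 0 gives r = (k₁ − k₂)/(k₁ + k₂), so R = r² = 0.1748 and T = 1 − R = 0.8252.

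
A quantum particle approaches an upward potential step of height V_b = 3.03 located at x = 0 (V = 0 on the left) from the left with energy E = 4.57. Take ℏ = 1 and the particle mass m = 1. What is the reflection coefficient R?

R = 0.0704

The wavenumbers are k₁ = √(2mE)/ℏ = 3.023 on the left and k₂ = √(2m(E − V_b))/ℏ = 1.755 on the right.
Matching ψ and ψ′ at x = 0 gives r = (k₁ − k₂)/(k₁ + k₂), so R = r² = 0.07045 and T = 1 − R = 0.9296.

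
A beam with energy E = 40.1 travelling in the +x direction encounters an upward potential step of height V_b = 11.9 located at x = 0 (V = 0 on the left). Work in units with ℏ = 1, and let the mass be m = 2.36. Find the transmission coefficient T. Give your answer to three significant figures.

On each side the TISE gives plane waves with k = √(2m(E − V))/ℏ: k₁ = √(2·2.36·40.1) = 13.76, k₂ = √(2·2.36·28.2) = 11.54.
Matching ψ and ψ′ at x = 0 gives r = (k₁ − k₂)/(k₁ + k₂), so R = r² = 0.007707 and T = 1 − R = 0.9923.

T = 0.992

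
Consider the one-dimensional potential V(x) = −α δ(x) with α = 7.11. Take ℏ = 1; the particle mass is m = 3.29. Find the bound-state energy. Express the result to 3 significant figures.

E = -83.2

The bound state is ψ(x) = √κ e^{−κ|x|}. The derivative jump ψ'(0⁺) − ψ'(0⁻) = −(2mα/ℏ²)ψ(0) fixes κ = mα/ℏ² = 23.39.
Then E = −ℏ²κ²/(2m) = −mα²/(2ℏ²) = -83.16.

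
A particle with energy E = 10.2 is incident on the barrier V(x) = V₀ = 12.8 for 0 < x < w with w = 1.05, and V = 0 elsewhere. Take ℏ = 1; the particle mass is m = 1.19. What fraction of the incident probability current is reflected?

R = 0.986

E < V₀: inside the barrier ψ ∝ e^{±κx} with κ = √(2m(V₀ − E))/ℏ = 2.488.
κw = 2.612, sinh(κw) = 6.776.
The exact tunnelling result is T⁻¹ = 1 + V₀² sinh²(κw) / [4E(V₀ − E)] = 71.92, so T = 0.0139.
R = 1 − T = 0.986.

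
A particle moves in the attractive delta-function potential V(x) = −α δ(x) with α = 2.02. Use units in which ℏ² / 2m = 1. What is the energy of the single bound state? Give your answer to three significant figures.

The bound state is ψ(x) = √κ e^{−κ|x|}. The derivative jump ψ'(0⁺) − ψ'(0⁻) = −(2mα/ℏ²)ψ(0) fixes κ = mα/ℏ² = 1.010.
Then E = −ℏ²κ²/(2m) = −mα²/(2ℏ²) = -1.020.

E = -1.02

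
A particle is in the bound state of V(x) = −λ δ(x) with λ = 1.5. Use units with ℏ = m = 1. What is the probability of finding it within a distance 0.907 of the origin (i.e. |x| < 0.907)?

P = 0.934

The normalised bound state is ψ = √κ e^{−κ|x|} with κ = mλ/ℏ² = 1.500.
P(|x| < d) = ∫_{−d}^{d} κ e^{−2κ|x|} dx = 1 − e^{−2κd} = 1 − e^{−2.721} = 0.9342.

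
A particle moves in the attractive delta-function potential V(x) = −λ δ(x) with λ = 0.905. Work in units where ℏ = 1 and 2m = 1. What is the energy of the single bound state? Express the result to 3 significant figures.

The bound state is ψ(x) = √κ e^{−κ|x|}. The derivative jump ψ'(0⁺) − ψ'(0⁻) = −(2mλ/ℏ²)ψ(0) fixes κ = mλ/ℏ² = 0.4525.
Then E = −ℏ²κ²/(2m) = −mλ²/(2ℏ²) = -0.2048.

E = -0.205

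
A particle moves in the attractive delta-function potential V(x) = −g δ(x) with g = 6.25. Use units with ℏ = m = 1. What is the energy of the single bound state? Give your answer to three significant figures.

The bound state is ψ(x) = √κ e^{−κ|x|}. The derivative jump ψ'(0⁺) − ψ'(0⁻) = −(2mg/ℏ²)ψ(0) fixes κ = mg/ℏ² = 6.250.
Then E = −ℏ²κ²/(2m) = −mg²/(2ℏ²) = -19.53.

E = -19.5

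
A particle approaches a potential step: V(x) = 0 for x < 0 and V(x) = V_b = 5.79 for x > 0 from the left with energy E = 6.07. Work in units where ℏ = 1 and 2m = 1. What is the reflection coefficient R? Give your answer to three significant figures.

R = 0.418

On each side the TISE gives plane waves with k = √(2m(E − V))/ℏ: k₁ = √(2·½·6.07) = 2.464, k₂ = √(2·½·0.28) = 0.5292.
Matching ψ and ψ′ at x = 0 gives r = (k₁ − k₂)/(k₁ + k₂), so R = r² = 0.4178 and T = 1 − R = 0.5822.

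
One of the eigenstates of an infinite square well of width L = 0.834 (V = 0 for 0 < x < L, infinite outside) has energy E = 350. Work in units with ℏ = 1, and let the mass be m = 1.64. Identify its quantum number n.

From E_n = n²π²ℏ²/(2mL²) invert to n = √(2mL²E)/(πℏ).
n = (0.834/π) × √(2 × 1.64 × 350) = 8.995 → n = 9.

n = 9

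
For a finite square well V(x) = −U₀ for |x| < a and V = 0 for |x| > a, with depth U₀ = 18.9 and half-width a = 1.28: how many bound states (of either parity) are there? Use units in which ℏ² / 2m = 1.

Define the well-strength parameter z₀ = (a/ℏ)√(2mU₀) = 1.28 × √(2·0.5·18.9) = 5.565.
The even/odd transcendental equations gain one root per π/2 in z₀, giving N = 1 + ⌊2z₀/π⌋ = 1 + ⌊3.543⌋ = 4.

N = 4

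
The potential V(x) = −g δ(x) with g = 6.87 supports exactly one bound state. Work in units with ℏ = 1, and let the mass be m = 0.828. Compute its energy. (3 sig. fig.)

E = -19.5

The bound state is ψ(x) = √κ e^{−κ|x|}. The derivative jump ψ'(0⁺) − ψ'(0⁻) = −(2mg/ℏ²)ψ(0) fixes κ = mg/ℏ² = 5.688.
Then E = −ℏ²κ²/(2m) = −mg²/(2ℏ²) = -19.54.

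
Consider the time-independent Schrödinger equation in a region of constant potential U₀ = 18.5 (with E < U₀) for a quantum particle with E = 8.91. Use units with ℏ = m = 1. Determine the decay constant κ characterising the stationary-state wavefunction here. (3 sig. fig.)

Since E < U₀ the TISE in this region is ψ'' = κ²ψ with κ = √(2m(U₀ − E))/ℏ.
κ = √(2 × 1 × 9.59) = 4.379.

κ = 4.38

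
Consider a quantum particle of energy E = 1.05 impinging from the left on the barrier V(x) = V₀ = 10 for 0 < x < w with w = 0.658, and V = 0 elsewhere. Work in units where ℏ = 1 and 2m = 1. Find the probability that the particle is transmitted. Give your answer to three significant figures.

E < V₀: inside the barrier ψ ∝ e^{±κx} with κ = √(2m(V₀ − E))/ℏ = 2.992.
κw = 1.969, sinh(κw) = 3.510.
Matching ψ, ψ′ at both faces gives T = [1 + V₀² sinh²(κw) / (4E(V₀ − E))]⁻¹ = 1/33.78 = 0.0296.

T = 0.0296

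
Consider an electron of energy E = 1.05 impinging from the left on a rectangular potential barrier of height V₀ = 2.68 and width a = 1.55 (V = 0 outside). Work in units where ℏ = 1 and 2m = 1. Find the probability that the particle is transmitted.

Since E < V₀ the interior solution is evanescent with decay constant κ = √(2m(V₀ − E))/ℏ = 1.277.
κa = 1.979, sinh(κa) = 3.548.
The exact tunnelling result is T⁻¹ = 1 + V₀² sinh²(κa) / [4E(V₀ − E)] = 14.21, so T = 0.0704.

T = 0.0704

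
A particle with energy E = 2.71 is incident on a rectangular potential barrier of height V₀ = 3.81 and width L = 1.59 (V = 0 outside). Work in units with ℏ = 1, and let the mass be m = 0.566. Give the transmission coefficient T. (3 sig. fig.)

Since E < V₀ the interior solution is evanescent with decay constant κ = √(2m(V₀ − E))/ℏ = 1.116.
κL = 1.774, sinh(κL) = 2.863.
Matching ψ, ψ′ at both faces gives T = [1 + V₀² sinh²(κL) / (4E(V₀ − E))]⁻¹ = 1/10.98 = 0.0911.

T = 0.0911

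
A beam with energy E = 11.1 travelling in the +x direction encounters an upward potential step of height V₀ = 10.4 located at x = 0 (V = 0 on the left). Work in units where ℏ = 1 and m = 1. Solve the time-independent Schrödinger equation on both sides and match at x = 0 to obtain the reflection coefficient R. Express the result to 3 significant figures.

R = 0.358

The wavenumbers are k₁ = √(2mE)/ℏ = 4.712 on the left and k₂ = √(2m(E − V₀))/ℏ = 1.183 on the right.
Matching ψ and ψ′ at x = 0 gives r = (k₁ − k₂)/(k₁ + k₂), so R = r² = 0.3583 and T = 1 − R = 0.6417.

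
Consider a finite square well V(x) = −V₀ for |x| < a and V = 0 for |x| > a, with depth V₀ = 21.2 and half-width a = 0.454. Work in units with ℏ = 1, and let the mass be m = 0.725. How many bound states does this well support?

Define the well-strength parameter z₀ = (a/ℏ)√(2mV₀) = 0.454 × √(2·0.725·21.2) = 2.517.
A new bound state (alternating even/odd) appears each time z₀ passes a multiple of π/2, so N = ⌊2z₀/π⌋ + 1 = ⌊1.602⌋ + 1 = 2.

N = 2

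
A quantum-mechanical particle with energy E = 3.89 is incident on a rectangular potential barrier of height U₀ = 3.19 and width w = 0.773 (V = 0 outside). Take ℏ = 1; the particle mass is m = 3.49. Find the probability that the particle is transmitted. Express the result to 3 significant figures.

T = 0.522

Above the barrier the interior wavenumber is k₂ = √(2m(E − U₀))/ℏ = 2.210, giving phase k₂w = 1.709.
Matching at both interfaces gives T⁻¹ = 1 + U₀² sin²(k₂w) / [4E(E − U₀)] = 1.917, hence T = 0.522.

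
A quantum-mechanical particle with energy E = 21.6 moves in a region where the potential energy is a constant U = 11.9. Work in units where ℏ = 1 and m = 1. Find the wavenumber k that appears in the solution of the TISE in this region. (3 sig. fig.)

k = 4.40

With E > U the solution is oscillatory, ψ ∝ e^{±ikx} with k = √(2m(E − U))/ℏ.
k = √(2 × 1 × 9.7) = 4.405.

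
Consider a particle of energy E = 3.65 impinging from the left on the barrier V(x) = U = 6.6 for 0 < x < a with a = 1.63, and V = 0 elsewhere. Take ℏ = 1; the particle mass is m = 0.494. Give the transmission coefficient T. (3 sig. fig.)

T = 0.0150

Since E < U the interior solution is evanescent with decay constant κ = √(2m(U − E))/ℏ = 1.707.
κa = 2.783, sinh(κa) = 8.051.
The exact tunnelling result is T⁻¹ = 1 + U² sinh²(κa) / [4E(U − E)] = 66.55, so T = 0.0150.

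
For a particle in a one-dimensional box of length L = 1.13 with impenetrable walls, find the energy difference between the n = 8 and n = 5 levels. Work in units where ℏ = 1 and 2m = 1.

E_n = n²π²ℏ²/(2mL²), so ΔE = (8² − 5²) π²ℏ²/(2mL²).
ΔE = 39 × π² / (2 × 0.5 × 1.13²) = 301.4.

ΔE = 301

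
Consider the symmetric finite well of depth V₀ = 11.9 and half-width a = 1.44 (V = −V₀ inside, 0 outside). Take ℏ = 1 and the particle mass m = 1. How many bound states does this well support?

Define the well-strength parameter z₀ = (a/ℏ)√(2mV₀) = 1.44 × √(2·1·11.9) = 7.025.
A new bound state (alternating even/odd) appears each time z₀ passes a multiple of π/2, so N = ⌊2z₀/π⌋ + 1 = ⌊4.472⌋ + 1 = 5.

N = 5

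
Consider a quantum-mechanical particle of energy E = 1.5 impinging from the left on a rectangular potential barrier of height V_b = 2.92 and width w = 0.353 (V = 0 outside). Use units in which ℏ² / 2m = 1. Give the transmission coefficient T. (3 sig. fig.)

Since E < V_b the interior solution is evanescent with decay constant κ = √(2m(V_b − E))/ℏ = 1.192.
κw = 0.4206, sinh(κw) = 0.4332.
Matching ψ, ψ′ at both faces gives T = [1 + V_b² sinh²(κw) / (4E(V_b − E))]⁻¹ = 1/1.188 = 0.842.

T = 0.842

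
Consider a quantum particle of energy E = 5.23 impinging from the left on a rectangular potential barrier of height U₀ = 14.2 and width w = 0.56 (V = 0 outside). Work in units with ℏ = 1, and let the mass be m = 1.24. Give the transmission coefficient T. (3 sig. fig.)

T = 0.0187

Since E < U₀ the interior solution is evanescent with decay constant κ = √(2m(U₀ − E))/ℏ = 4.717.
κw = 2.641, sinh(κw) = 6.980.
The exact tunnelling result is T⁻¹ = 1 + U₀² sinh²(κw) / [4E(U₀ − E)] = 53.35, so T = 0.0187.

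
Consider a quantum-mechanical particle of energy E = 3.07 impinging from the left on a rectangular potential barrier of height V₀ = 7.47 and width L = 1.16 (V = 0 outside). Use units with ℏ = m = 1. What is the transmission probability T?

T = 0.00397

E < V₀: inside the barrier ψ ∝ e^{±κx} with κ = √(2m(V₀ − E))/ℏ = 2.966.
κL = 3.441, sinh(κL) = 15.59.
Matching ψ, ψ′ at both faces gives T = [1 + V₀² sinh²(κL) / (4E(V₀ − E))]⁻¹ = 1/252.2 = 0.00397.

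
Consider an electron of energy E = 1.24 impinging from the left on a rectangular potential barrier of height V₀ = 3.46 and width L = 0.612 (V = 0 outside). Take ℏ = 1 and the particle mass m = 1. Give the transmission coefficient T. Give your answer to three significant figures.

E < V₀: inside the barrier ψ ∝ e^{±κx} with κ = √(2m(V₀ − E))/ℏ = 2.107.
κL = 1.290, sinh(κL) = 1.678.
The exact tunnelling result is T⁻¹ = 1 + V₀² sinh²(κL) / [4E(V₀ − E)] = 4.061, so T = 0.246.

T = 0.246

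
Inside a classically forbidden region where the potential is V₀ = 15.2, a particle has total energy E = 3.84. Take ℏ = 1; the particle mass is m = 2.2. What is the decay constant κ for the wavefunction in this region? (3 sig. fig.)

Since E < V₀ the TISE in this region is ψ'' = κ²ψ with κ = √(2m(V₀ − E))/ℏ.
κ = √(2 × 2.2 × 11.36) = 7.070.

κ = 7.07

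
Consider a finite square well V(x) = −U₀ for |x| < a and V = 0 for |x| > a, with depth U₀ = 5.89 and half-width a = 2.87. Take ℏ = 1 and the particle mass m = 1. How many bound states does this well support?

N = 7

Define the well-strength parameter z₀ = (a/ℏ)√(2mU₀) = 2.87 × √(2·1·5.89) = 9.850.
The even/odd transcendental equations gain one root per π/2 in z₀, giving N = 1 + ⌊2z₀/π⌋ = 1 + ⌊6.271⌋ = 7.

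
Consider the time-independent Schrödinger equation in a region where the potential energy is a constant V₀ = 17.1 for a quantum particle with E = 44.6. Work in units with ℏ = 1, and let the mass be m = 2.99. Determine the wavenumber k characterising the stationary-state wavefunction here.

With E > V₀ the solution is oscillatory, ψ ∝ e^{±ikx} with k = √(2m(E − V₀))/ℏ.
k = √(2 × 2.99 × 27.5) = 12.82.

k = 12.8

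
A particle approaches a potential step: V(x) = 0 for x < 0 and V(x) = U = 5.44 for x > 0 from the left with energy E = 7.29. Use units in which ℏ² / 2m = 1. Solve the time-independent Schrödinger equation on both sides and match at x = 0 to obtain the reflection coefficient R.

On each side the TISE gives plane waves with k = √(2m(E − V))/ℏ: k₁ = √(2·½·7.29) = 2.700, k₂ = √(2·½·1.85) = 1.360.
Continuity of ψ and ψ′ at the step yields the reflection amplitude r = (k₁ − k₂)/(k₁ + k₂) = 0.3300; thus R = |r|² = 0.1089, T = 0.8911.

R = 0.109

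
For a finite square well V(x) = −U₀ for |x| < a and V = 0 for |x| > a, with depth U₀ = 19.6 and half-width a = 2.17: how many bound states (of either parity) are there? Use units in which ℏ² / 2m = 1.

N = 7

The dimensionless depth is z₀ = a√(2mU₀)/ℏ = 2.17 × √(19.60) = 9.607.
A new bound state (alternating even/odd) appears each time z₀ passes a multiple of π/2, so N = ⌊2z₀/π⌋ + 1 = ⌊6.116⌋ + 1 = 7.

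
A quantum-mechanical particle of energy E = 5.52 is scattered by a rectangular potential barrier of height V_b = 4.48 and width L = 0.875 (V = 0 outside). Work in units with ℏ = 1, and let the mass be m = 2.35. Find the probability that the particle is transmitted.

T = 0.567

Above the barrier the interior wavenumber is k₂ = √(2m(E − V_b))/ℏ = 2.211, giving phase k₂L = 1.935.
T = [1 + V_b² sin²(k₂L) / (4E(E − V_b))]⁻¹ = 1/1.763 = 0.567.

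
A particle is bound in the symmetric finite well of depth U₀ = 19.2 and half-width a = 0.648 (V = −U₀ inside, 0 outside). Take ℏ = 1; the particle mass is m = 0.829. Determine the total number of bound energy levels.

The dimensionless depth is z₀ = a√(2mU₀)/ℏ = 0.648 × √(31.83) = 3.656.
The even/odd transcendental equations gain one root per π/2 in z₀, giving N = 1 + ⌊2z₀/π⌋ = 1 + ⌊2.328⌋ = 3.

N = 3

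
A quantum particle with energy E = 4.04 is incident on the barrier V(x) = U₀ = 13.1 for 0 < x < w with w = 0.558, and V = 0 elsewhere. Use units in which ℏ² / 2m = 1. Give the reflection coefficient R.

Since E < U₀ the interior solution is evanescent with decay constant κ = √(2m(U₀ − E))/ℏ = 3.010.
κw = 1.680, sinh(κw) = 2.588.
Matching ψ, ψ′ at both faces gives T = [1 + U₀² sinh²(κw) / (4E(U₀ − E))]⁻¹ = 1/8.853 = 0.113.
R = 1 − T = 0.887.

R = 0.887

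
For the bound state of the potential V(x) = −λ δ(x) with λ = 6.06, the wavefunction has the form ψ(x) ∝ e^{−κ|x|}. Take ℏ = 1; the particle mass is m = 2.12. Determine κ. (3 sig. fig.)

Integrate −(ℏ²/2m)ψ'' − λδ(x)ψ = Eψ from −ε to +ε: the ψ'' term gives ψ'(0⁺) − ψ'(0⁻) and the δ term gives −(2mλ/ℏ²)ψ(0).
With ψ ∝ e^{−κ|x|} this yields −2κ = −2mλ/ℏ², so κ = mλ/ℏ² = 12.85.

κ = 12.8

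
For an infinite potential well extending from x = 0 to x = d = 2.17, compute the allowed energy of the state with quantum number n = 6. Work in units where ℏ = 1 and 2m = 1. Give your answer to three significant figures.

The infinite-well eigenfunctions ψ_n = √(2/d) sin(nπx/d) vanish at both walls, giving E_n = n²π²ℏ²/(2md²).
E_6 = 6² × π² / (2 × 0.5 × 2.17²) = 75.45.

E = 75.5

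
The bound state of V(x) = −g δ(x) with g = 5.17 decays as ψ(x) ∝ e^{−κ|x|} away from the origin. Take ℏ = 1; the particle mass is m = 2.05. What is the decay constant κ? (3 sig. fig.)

κ = 10.6

Integrating the TISE across x = 0 gives the cusp condition ψ'(0⁺) − ψ'(0⁻) = −(2mg/ℏ²)ψ(0).
With ψ ∝ e^{−κ|x|} this yields −2κ = −2mg/ℏ², so κ = mg/ℏ² = 10.60.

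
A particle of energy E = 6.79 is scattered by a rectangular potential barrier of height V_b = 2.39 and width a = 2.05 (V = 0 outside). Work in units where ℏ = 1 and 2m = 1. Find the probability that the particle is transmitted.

T = 0.961

Above the barrier the interior wavenumber is k₂ = √(2m(E − V_b))/ℏ = 2.098, giving phase k₂a = 4.300.
T = [1 + V_b² sin²(k₂a) / (4E(E − V_b))]⁻¹ = 1/1.040 = 0.961.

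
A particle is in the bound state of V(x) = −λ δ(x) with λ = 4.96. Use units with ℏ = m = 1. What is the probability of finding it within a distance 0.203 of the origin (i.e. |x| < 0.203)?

The normalised bound state is ψ = √κ e^{−κ|x|} with κ = mλ/ℏ² = 4.960.
P(|x| < d) = ∫_{−d}^{d} κ e^{−2κ|x|} dx = 1 − e^{−2κd} = 1 − e^{−2.014} = 0.8665.

P = 0.867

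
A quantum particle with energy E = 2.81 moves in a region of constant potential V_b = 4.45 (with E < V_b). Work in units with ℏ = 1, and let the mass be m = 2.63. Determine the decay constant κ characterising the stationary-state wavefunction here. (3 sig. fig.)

Since E < V_b the TISE in this region is ψ'' = κ²ψ with κ = √(2m(V_b − E))/ℏ.
κ = √(2 × 2.63 × 1.64) = 2.937.

κ = 2.94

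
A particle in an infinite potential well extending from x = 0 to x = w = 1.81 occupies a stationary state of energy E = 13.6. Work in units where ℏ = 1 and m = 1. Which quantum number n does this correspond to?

n = 3

From E_n = n²π²ℏ²/(2mw²) invert to n = √(2mw²E)/(πℏ).
n = (1.81/π) × √(2 × 1 × 13.6) = 3.005 → n = 3.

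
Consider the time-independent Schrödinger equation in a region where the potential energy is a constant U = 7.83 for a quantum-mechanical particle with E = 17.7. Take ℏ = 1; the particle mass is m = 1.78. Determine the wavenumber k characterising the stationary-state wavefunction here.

k = 5.93

With E > U the solution is oscillatory, ψ ∝ e^{±ikx} with k = √(2m(E − U))/ℏ.
k = √(2 × 1.78 × 9.87) = 5.928.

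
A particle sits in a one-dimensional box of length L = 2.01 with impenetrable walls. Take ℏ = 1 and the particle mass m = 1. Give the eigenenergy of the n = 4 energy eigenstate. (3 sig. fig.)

Requiring ψ(0) = ψ(L) = 0 quantises k = nπ/L, hence E_n = ℏ²k²/2m = n²π²ℏ²/(2mL²).
E_4 = 4² × π² / (2 × 1 × 2.01²) = 19.54.

E = 19.5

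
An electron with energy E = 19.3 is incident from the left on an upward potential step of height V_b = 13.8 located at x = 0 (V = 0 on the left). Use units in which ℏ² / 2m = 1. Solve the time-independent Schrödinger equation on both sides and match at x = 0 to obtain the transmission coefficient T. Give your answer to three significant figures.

T = 0.908

The wavenumbers are k₁ = √(2mE)/ℏ = 4.393 on the left and k₂ = √(2m(E − V_b))/ℏ = 2.345 on the right.
Matching ψ and ψ′ at x = 0 gives r = (k₁ − k₂)/(k₁ + k₂), so R = r² = 0.09237 and T = 1 − R = 0.9076.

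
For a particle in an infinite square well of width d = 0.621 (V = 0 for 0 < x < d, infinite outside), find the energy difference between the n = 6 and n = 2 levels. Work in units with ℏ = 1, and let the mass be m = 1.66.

E_n = n²π²ℏ²/(2md²), so ΔE = (6² − 2²) π²ℏ²/(2md²).
ΔE = 32 × π² / (2 × 1.66 × 0.621²) = 246.7.

ΔE = 247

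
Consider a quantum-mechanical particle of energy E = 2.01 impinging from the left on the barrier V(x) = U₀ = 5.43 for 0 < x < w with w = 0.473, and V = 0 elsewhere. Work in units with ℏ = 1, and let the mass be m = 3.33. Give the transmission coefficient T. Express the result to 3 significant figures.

Since E < U₀ the interior solution is evanescent with decay constant κ = √(2m(U₀ − E))/ℏ = 4.773.
κw = 2.257, sinh(κw) = 4.727.
Matching ψ, ψ′ at both faces gives T = [1 + U₀² sinh²(κw) / (4E(U₀ − E))]⁻¹ = 1/24.96 = 0.0401.

T = 0.0401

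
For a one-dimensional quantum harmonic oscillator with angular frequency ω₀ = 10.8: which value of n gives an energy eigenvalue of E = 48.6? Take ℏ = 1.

E_n = ℏω₀(n + ½) ⇒ n = E/(ℏω₀) − ½ = 48.6/10.8 − 0.5 = 4.000 → n = 4.

n = 4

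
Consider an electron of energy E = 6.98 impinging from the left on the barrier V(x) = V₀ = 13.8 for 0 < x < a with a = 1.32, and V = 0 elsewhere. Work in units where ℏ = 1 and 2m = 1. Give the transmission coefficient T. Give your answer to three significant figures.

T = 0.00405

Since E < V₀ the interior solution is evanescent with decay constant κ = √(2m(V₀ − E))/ℏ = 2.612.
κa = 3.447, sinh(κa) = 15.69.
Matching ψ, ψ′ at both faces gives T = [1 + V₀² sinh²(κa) / (4E(V₀ − E))]⁻¹ = 1/247.2 = 0.00405.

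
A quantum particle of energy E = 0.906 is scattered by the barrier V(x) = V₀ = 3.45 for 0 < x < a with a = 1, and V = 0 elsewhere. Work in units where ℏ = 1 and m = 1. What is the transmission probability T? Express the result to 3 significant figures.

Since E < V₀ the interior solution is evanescent with decay constant κ = √(2m(V₀ − E))/ℏ = 2.256.
κa = 2.256, sinh(κa) = 4.718.
Matching ψ, ψ′ at both faces gives T = [1 + V₀² sinh²(κa) / (4E(V₀ − E))]⁻¹ = 1/29.74 = 0.0336.

T = 0.0336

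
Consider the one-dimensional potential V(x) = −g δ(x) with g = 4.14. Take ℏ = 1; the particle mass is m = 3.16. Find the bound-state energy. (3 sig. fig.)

The bound state is ψ(x) = √κ e^{−κ|x|}. The derivative jump ψ'(0⁺) − ψ'(0⁻) = −(2mg/ℏ²)ψ(0) fixes κ = mg/ℏ² = 13.08.
Then E = −ℏ²κ²/(2m) = −mg²/(2ℏ²) = -27.08.

E = -27.1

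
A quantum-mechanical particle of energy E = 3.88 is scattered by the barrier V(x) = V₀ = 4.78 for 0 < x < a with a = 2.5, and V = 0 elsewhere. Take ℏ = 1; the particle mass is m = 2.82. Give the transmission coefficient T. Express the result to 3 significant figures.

T = 0.0000313

E < V₀: inside the barrier ψ ∝ e^{±κx} with κ = √(2m(V₀ − E))/ℏ = 2.253.
κa = 5.632, sinh(κa) = 139.7.
The exact tunnelling result is T⁻¹ = 1 + V₀² sinh²(κa) / [4E(V₀ − E)] = 31910, so T = 0.0000313.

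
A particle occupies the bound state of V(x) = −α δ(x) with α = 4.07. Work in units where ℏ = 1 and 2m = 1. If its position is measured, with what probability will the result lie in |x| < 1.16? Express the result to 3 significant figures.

The normalised bound state is ψ = √κ e^{−κ|x|} with κ = mα/ℏ² = 2.035.
P(|x| < d) = ∫_{−d}^{d} κ e^{−2κ|x|} dx = 1 − e^{−2κd} = 1 − e^{−4.721} = 0.9911.

P = 0.991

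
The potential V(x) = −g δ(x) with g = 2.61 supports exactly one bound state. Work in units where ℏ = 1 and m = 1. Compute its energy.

For x ≠ 0 the bound state is ψ ∝ e^{−κ|x|}; integrating the TISE across the delta gives the cusp condition 2κ = 2mg/ℏ², so κ = 2.610.
Then E = −ℏ²κ²/(2m) = −mg²/(2ℏ²) = -3.406.

E = -3.41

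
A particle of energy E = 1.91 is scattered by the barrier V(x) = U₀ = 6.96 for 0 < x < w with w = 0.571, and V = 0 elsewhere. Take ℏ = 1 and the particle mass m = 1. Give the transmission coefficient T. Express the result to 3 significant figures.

Since E < U₀ the interior solution is evanescent with decay constant κ = √(2m(U₀ − E))/ℏ = 3.178.
κw = 1.815, sinh(κw) = 2.988.
Matching ψ, ψ′ at both faces gives T = [1 + U₀² sinh²(κw) / (4E(U₀ − E))]⁻¹ = 1/12.21 = 0.0819.

T = 0.0819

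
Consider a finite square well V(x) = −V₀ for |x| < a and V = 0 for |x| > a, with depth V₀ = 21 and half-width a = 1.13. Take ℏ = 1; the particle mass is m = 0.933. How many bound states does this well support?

N = 5

Define the well-strength parameter z₀ = (a/ℏ)√(2mV₀) = 1.13 × √(2·0.933·21) = 7.074.
A new bound state (alternating even/odd) appears each time z₀ passes a multiple of π/2, so N = ⌊2z₀/π⌋ + 1 = ⌊4.503⌋ + 1 = 5.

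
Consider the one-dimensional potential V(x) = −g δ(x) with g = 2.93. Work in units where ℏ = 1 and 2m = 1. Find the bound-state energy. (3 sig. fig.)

For x ≠ 0 the bound state is ψ ∝ e^{−κ|x|}; integrating the TISE across the delta gives the cusp condition 2κ = 2mg/ℏ², so κ = 1.465.
Then E = −ℏ²κ²/(2m) = −mg²/(2ℏ²) = -2.146.

E = -2.15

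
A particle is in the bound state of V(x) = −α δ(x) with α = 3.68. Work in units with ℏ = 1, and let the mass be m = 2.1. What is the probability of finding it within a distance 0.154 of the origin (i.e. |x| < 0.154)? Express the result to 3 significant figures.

P = 0.907

The normalised bound state is ψ = √κ e^{−κ|x|} with κ = mα/ℏ² = 7.728.
P(|x| < d) = ∫_{−d}^{d} κ e^{−2κ|x|} dx = 1 − e^{−2κd} = 1 − e^{−2.380} = 0.9075.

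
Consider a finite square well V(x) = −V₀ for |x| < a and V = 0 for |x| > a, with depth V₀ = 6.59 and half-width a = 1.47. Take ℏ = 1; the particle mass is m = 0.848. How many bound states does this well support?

Define the well-strength parameter z₀ = (a/ℏ)√(2mV₀) = 1.47 × √(2·0.848·6.59) = 4.914.
The even/odd transcendental equations gain one root per π/2 in z₀, giving N = 1 + ⌊2z₀/π⌋ = 1 + ⌊3.129⌋ = 4.

N = 4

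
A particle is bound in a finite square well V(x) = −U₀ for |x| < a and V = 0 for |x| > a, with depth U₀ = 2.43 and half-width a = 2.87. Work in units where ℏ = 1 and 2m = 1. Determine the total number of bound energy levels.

The dimensionless depth is z₀ = a√(2mU₀)/ℏ = 2.87 × √(2.430) = 4.474.
The even/odd transcendental equations gain one root per π/2 in z₀, giving N = 1 + ⌊2z₀/π⌋ = 1 + ⌊2.848⌋ = 3.

N = 3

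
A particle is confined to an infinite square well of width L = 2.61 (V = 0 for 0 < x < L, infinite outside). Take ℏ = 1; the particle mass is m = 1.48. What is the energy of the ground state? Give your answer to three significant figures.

Requiring ψ(0) = ψ(L) = 0 quantises k = nπ/L, hence E_n = ℏ²k²/2m = n²π²ℏ²/(2mL²).
E_1 = 1² × π² / (2 × 1.48 × 2.61²) = 0.4895.

E = 0.489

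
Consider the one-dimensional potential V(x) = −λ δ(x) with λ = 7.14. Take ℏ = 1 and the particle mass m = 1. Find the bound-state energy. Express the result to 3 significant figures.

E = -25.5

The bound state is ψ(x) = √κ e^{−κ|x|}. The derivative jump ψ'(0⁺) − ψ'(0⁻) = −(2mλ/ℏ²)ψ(0) fixes κ = mλ/ℏ² = 7.140.
Then E = −ℏ²κ²/(2m) = −mλ²/(2ℏ²) = -25.49.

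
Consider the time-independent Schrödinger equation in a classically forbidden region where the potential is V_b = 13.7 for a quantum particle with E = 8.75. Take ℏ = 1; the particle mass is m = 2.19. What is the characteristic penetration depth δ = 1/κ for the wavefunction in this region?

δ = 0.215

Since E < V_b the TISE in this region is ψ'' = κ²ψ with κ = √(2m(V_b − E))/ℏ.
κ = √(2 × 2.19 × 4.95) = 4.656. The penetration depth is δ = 1/κ = 0.215.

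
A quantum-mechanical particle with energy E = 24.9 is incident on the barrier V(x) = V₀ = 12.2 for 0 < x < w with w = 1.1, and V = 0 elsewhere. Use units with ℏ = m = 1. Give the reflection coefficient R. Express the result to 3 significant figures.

R = 0.0507

E > V₀: inside the barrier k₂ = √(2m(E − V₀))/ℏ = 5.040, k₂w = 5.544.
Matching at both interfaces gives T⁻¹ = 1 + V₀² sin²(k₂w) / [4E(E − V₀)] = 1.053, hence T = 0.949.
R = 1 − T = 0.0507.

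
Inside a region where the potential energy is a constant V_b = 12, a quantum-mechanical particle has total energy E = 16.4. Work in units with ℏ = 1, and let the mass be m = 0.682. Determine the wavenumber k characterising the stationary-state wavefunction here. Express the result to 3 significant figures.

k = 2.45

With E > V_b the solution is oscillatory, ψ ∝ e^{±ikx} with k = √(2m(E − V_b))/ℏ.
k = √(2 × 0.682 × 4.4) = 2.450.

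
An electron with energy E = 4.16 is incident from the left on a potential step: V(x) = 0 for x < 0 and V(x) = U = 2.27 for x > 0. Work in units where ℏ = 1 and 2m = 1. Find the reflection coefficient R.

R = 0.0379

On each side the TISE gives plane waves with k = √(2m(E − V))/ℏ: k₁ = √(2·½·4.16) = 2.040, k₂ = √(2·½·1.89) = 1.375.
Matching ψ and ψ′ at x = 0 gives r = (k₁ − k₂)/(k₁ + k₂), so R = r² = 0.03791 and T = 1 − R = 0.9621.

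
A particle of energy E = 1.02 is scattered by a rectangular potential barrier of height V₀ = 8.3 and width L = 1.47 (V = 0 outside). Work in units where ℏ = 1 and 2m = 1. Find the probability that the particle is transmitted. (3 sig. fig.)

Since E < V₀ the interior solution is evanescent with decay constant κ = √(2m(V₀ − E))/ℏ = 2.698.
κL = 3.966, sinh(κL) = 26.38.
The exact tunnelling result is T⁻¹ = 1 + V₀² sinh²(κL) / [4E(V₀ − E)] = 1616, so T = 0.000619.

T = 0.000619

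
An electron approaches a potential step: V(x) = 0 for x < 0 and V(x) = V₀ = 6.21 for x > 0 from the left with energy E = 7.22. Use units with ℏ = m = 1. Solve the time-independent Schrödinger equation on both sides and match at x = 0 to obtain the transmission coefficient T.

T = 0.792

On each side the TISE gives plane waves with k = √(2m(E − V))/ℏ: k₁ = √(2·1·7.22) = 3.800, k₂ = √(2·1·1.01) = 1.421.
Continuity of ψ and ψ′ at the step yields the reflection amplitude r = (k₁ − k₂)/(k₁ + k₂) = 0.4556; thus R = |r|² = 0.2076, T = 0.7924.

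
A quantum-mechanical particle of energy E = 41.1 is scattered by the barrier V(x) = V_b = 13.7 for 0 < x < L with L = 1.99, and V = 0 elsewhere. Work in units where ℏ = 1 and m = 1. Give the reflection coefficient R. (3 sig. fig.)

R = 0.0278

Above the barrier the interior wavenumber is k₂ = √(2m(E − V_b))/ℏ = 7.403, giving phase k₂L = 14.73.
T = [1 + V_b² sin²(k₂L) / (4E(E − V_b))]⁻¹ = 1/1.029 = 0.972.
R = 1 − T = 0.0278.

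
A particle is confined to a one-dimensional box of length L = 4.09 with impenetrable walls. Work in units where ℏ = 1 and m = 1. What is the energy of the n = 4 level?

E = 4.72

The infinite-well eigenfunctions ψ_n = √(2/L) sin(nπx/L) vanish at both walls, giving E_n = n²π²ℏ²/(2mL²).
E_4 = 4² × π² / (2 × 1 × 4.09²) = 4.720.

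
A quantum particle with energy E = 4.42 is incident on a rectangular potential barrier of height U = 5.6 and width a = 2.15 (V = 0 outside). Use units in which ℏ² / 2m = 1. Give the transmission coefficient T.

T = 0.0248

Since E < U the interior solution is evanescent with decay constant κ = √(2m(U − E))/ℏ = 1.086.
κa = 2.335, sinh(κa) = 5.119.
The exact tunnelling result is T⁻¹ = 1 + U² sinh²(κa) / [4E(U − E)] = 40.39, so T = 0.0248.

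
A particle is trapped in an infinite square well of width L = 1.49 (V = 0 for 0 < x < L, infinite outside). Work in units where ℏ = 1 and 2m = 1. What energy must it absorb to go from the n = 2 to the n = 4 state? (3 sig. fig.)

ΔE = 53.3

E_n = n²π²ℏ²/(2mL²), so ΔE = (4² − 2²) π²ℏ²/(2mL²).
ΔE = 12 × π² / (2 × 0.5 × 1.49²) = 53.35.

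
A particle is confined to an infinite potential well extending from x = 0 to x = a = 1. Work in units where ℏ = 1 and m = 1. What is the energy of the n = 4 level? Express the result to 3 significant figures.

The infinite-well eigenfunctions ψ_n = √(2/a) sin(nπx/a) vanish at both walls, giving E_n = n²π²ℏ²/(2ma²).
E_4 = 4² × π² / (2 × 1 × 1²) = 78.96.

E = 79.0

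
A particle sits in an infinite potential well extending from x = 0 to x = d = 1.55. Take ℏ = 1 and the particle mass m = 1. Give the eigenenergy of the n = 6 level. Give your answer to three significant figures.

The infinite-well eigenfunctions ψ_n = √(2/d) sin(nπx/d) vanish at both walls, giving E_n = n²π²ℏ²/(2md²).
E_6 = 6² × π² / (2 × 1 × 1.55²) = 73.95.

E = 73.9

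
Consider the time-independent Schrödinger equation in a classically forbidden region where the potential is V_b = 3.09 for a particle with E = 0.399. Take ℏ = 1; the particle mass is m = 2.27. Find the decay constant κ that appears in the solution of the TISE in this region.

κ = 3.50

Since E < V_b the TISE in this region is ψ'' = κ²ψ with κ = √(2m(V_b − E))/ℏ.
κ = √(2 × 2.27 × 2.691) = 3.495.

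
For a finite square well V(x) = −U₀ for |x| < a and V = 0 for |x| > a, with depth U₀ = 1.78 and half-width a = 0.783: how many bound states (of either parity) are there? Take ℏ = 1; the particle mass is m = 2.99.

The dimensionless depth is z₀ = a√(2mU₀)/ℏ = 0.783 × √(10.64) = 2.555.
A new bound state (alternating even/odd) appears each time z₀ passes a multiple of π/2, so N = ⌊2z₀/π⌋ + 1 = ⌊1.626⌋ + 1 = 2.

N = 2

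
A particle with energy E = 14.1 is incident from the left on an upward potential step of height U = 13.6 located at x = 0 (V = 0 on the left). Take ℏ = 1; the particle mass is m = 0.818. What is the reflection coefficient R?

On each side the TISE gives plane waves with k = √(2m(E − V))/ℏ: k₁ = √(2·0.818·14.1) = 4.803, k₂ = √(2·0.818·0.5) = 0.9044.
Continuity of ψ and ψ′ at the step yields the reflection amplitude r = (k₁ − k₂)/(k₁ + k₂) = 0.6831; thus R = |r|² = 0.4666, T = 0.5334.

R = 0.467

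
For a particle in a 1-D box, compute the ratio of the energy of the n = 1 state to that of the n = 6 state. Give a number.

E_n = n²π²ℏ²/(2mL²) so the ratio is n₂²/n₁² = 1/36 = 0.0277778.

0.0277778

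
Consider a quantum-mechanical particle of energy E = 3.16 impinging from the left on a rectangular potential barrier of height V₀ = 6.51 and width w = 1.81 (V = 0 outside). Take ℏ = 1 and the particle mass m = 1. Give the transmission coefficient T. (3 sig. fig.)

T = 0.000341

E < V₀: inside the barrier ψ ∝ e^{±κx} with κ = √(2m(V₀ − E))/ℏ = 2.588.
κw = 4.685, sinh(κw) = 54.15.
Matching ψ, ψ′ at both faces gives T = [1 + V₀² sinh²(κw) / (4E(V₀ − E))]⁻¹ = 1/2936 = 0.000341.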